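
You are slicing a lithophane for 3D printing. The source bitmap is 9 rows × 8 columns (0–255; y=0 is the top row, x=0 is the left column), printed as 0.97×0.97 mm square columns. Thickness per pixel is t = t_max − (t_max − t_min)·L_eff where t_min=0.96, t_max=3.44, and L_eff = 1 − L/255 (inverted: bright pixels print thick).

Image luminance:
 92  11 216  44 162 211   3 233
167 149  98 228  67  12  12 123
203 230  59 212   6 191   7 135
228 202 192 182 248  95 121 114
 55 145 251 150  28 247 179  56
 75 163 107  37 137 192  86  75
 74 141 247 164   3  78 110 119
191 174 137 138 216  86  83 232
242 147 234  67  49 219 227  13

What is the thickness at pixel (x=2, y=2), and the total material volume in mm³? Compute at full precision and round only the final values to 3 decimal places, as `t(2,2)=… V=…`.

span = t_max - t_min = 3.44 - 0.96 = 2.480
L(2,2) = 59, L_eff = 1 - 59/255 = 0.768627 (inverted)
t(2,2) = 3.44 - 2.480·0.768627 = 1.534
Σt over all 9·8 pixels = 345838/2125 ≈ 162.7472941
V = pitch²·Σt = 0.97²·345838/2125 = 153.129

t(2,2)=1.534 V=153.129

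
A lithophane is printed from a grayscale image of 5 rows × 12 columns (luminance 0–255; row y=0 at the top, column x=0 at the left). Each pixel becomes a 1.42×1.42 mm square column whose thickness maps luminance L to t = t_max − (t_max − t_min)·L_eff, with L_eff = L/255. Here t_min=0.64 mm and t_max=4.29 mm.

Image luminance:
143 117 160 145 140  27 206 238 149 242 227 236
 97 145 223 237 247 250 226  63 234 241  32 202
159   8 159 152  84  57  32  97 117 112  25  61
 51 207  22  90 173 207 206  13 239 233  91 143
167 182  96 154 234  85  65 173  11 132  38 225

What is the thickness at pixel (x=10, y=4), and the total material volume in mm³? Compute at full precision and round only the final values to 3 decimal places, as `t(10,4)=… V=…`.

span = t_max - t_min = 4.29 - 0.64 = 3.650
L(10,4) = 38, L_eff = 38/255 = 0.149020
t(10,4) = 4.29 - 3.650·0.149020 = 3.746
Σt over all 5·12 pixels = 690269/5100 ≈ 135.3468627
V = pitch²·Σt = 1.42²·690269/5100 = 272.913

t(10,4)=3.746 V=272.913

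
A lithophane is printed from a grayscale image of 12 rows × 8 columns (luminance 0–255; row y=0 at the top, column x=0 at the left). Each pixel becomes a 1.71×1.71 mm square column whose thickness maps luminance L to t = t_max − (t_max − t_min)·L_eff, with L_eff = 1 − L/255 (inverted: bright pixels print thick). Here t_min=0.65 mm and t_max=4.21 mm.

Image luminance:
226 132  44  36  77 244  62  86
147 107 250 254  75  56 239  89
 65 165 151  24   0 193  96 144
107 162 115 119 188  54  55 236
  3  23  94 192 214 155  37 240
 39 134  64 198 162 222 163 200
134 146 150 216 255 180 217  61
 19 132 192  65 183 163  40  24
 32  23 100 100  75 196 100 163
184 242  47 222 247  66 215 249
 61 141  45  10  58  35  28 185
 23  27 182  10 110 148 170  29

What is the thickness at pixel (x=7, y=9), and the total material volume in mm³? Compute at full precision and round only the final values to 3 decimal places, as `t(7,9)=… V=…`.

span = t_max - t_min = 4.21 - 0.65 = 3.560
L(7,9) = 249, L_eff = 1 - 249/255 = 0.023529 (inverted)
t(7,9) = 4.21 - 3.560·0.023529 = 4.126
Σt over all 12·8 pixels = 483794/2125 ≈ 227.6677647
V = pitch²·Σt = 1.71²·483794/2125 = 665.723

t(7,9)=4.126 V=665.723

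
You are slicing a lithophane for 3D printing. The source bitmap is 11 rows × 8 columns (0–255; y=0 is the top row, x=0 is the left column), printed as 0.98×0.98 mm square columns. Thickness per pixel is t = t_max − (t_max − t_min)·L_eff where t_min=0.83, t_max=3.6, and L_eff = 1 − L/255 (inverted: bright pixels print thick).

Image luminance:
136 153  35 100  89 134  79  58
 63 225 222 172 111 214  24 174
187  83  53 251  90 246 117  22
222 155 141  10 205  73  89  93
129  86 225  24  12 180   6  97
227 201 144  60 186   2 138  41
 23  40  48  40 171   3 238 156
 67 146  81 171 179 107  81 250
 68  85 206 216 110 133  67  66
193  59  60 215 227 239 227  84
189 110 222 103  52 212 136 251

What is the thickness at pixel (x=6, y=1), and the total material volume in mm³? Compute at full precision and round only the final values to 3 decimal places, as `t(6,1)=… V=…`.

span = t_max - t_min = 3.6 - 0.83 = 2.770
L(6,1) = 24, L_eff = 1 - 24/255 = 0.905882 (inverted)
t(6,1) = 3.6 - 2.770·0.905882 = 1.091
Σt over all 11·8 pixels = 13177/68 ≈ 193.7794118
V = pitch²·Σt = 0.98²·13177/68 = 186.106

t(6,1)=1.091 V=186.106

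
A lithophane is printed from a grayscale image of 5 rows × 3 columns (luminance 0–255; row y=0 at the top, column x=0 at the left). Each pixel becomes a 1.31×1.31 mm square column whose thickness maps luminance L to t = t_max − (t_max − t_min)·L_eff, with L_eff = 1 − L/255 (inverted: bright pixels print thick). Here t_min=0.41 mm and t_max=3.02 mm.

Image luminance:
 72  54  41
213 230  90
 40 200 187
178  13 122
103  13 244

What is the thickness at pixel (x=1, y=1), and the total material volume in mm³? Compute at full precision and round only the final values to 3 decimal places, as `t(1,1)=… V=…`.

t(1,1)=2.764 V=42.171

span = t_max - t_min = 3.02 - 0.41 = 2.610
L(1,1) = 230, L_eff = 1 - 230/255 = 0.098039 (inverted)
t(1,1) = 3.02 - 2.610·0.098039 = 2.764
Σt over all 5·3 pixels = 1671/68 ≈ 24.5735294
V = pitch²·Σt = 1.31²·1671/68 = 42.171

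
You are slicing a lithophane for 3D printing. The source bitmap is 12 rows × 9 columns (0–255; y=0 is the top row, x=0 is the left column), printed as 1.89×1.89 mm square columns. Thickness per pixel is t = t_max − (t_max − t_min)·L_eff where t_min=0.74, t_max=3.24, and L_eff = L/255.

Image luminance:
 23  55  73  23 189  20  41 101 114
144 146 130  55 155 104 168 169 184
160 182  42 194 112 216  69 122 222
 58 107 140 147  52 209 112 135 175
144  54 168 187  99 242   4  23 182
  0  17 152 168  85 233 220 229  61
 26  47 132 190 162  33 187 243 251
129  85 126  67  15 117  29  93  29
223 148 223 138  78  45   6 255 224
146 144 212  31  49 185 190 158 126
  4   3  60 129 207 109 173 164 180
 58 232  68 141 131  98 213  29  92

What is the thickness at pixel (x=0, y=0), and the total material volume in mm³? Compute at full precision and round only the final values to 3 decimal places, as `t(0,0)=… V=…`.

span = t_max - t_min = 3.24 - 0.74 = 2.500
L(0,0) = 23, L_eff = 23/255 = 0.090196
t(0,0) = 3.24 - 2.500·0.090196 = 3.015
Σt over all 12·9 pixels = 561071/2550 ≈ 220.0278431
V = pitch²·Σt = 1.89²·561071/2550 = 785.961

t(0,0)=3.015 V=785.961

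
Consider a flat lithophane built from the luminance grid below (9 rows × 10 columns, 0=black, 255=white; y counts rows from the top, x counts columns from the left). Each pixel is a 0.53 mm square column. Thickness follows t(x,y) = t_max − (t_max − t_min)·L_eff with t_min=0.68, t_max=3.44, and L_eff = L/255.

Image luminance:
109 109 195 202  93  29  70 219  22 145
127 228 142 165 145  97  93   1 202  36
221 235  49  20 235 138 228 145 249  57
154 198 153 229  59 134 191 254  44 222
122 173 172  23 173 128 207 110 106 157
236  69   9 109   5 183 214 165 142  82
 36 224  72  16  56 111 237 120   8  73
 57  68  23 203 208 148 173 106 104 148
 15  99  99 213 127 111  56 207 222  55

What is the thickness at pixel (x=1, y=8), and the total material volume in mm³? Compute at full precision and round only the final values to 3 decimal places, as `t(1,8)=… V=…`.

span = t_max - t_min = 3.44 - 0.68 = 2.760
L(1,8) = 99, L_eff = 99/255 = 0.388235
t(1,8) = 3.44 - 2.760·0.388235 = 2.368
Σt over all 9·10 pixels = 390548/2125 ≈ 183.7872941
V = pitch²·Σt = 0.53²·390548/2125 = 51.626

t(1,8)=2.368 V=51.626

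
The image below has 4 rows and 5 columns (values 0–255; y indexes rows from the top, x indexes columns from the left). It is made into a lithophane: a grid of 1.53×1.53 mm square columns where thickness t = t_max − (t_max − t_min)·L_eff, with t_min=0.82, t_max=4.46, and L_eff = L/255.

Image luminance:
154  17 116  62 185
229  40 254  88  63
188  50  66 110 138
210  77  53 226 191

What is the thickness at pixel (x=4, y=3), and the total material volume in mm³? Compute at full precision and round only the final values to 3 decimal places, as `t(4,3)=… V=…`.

span = t_max - t_min = 4.46 - 0.82 = 3.640
L(4,3) = 191, L_eff = 191/255 = 0.749020
t(4,3) = 4.46 - 3.640·0.749020 = 1.734
Σt over all 4·5 pixels = 113201/2125 ≈ 53.2710588
V = pitch²·Σt = 1.53²·113201/2125 = 124.702

t(4,3)=1.734 V=124.702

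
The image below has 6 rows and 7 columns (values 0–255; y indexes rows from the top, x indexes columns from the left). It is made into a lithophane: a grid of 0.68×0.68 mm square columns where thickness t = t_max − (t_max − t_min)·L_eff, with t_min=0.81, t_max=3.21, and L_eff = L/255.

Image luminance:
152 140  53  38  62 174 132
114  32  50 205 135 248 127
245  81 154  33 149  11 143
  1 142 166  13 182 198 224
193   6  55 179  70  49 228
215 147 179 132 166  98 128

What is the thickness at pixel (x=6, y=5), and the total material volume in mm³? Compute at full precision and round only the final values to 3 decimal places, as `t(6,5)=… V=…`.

t(6,5)=2.005 V=39.497

span = t_max - t_min = 3.21 - 0.81 = 2.400
L(6,5) = 128, L_eff = 128/255 = 0.501961
t(6,5) = 3.21 - 2.400·0.501961 = 2.005
Σt over all 6·7 pixels = 14521/170 ≈ 85.4176471
V = pitch²·Σt = 0.68²·14521/170 = 39.497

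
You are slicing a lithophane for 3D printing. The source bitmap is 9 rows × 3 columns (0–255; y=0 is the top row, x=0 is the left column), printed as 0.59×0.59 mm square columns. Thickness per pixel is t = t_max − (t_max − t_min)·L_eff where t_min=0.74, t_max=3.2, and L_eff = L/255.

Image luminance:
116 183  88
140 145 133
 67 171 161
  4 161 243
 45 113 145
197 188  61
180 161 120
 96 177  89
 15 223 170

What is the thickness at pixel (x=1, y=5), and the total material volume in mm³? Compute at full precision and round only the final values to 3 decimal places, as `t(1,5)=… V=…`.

span = t_max - t_min = 3.2 - 0.74 = 2.460
L(1,5) = 188, L_eff = 188/255 = 0.737255
t(1,5) = 3.2 - 2.460·0.737255 = 1.386
Σt over all 9·3 pixels = 109964/2125 ≈ 51.7477647
V = pitch²·Σt = 0.59²·109964/2125 = 18.013

t(1,5)=1.386 V=18.013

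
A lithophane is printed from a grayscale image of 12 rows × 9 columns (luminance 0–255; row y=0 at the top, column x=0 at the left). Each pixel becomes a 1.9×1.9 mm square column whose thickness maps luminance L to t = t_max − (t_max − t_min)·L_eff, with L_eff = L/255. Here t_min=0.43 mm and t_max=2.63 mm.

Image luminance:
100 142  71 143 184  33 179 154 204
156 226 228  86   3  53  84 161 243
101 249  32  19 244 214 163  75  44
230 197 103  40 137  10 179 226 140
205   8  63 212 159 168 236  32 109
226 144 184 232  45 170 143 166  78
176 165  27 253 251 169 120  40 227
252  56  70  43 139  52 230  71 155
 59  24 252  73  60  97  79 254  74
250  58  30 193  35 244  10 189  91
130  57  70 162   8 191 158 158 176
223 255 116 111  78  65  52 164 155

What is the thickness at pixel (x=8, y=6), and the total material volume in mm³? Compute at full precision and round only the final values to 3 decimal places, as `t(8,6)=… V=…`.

t(8,6)=0.672 V=579.075

span = t_max - t_min = 2.63 - 0.43 = 2.200
L(8,6) = 227, L_eff = 227/255 = 0.890196
t(8,6) = 2.63 - 2.200·0.890196 = 0.672
Σt over all 12·9 pixels = 204521/1275 ≈ 160.4086275
V = pitch²·Σt = 1.9²·204521/1275 = 579.075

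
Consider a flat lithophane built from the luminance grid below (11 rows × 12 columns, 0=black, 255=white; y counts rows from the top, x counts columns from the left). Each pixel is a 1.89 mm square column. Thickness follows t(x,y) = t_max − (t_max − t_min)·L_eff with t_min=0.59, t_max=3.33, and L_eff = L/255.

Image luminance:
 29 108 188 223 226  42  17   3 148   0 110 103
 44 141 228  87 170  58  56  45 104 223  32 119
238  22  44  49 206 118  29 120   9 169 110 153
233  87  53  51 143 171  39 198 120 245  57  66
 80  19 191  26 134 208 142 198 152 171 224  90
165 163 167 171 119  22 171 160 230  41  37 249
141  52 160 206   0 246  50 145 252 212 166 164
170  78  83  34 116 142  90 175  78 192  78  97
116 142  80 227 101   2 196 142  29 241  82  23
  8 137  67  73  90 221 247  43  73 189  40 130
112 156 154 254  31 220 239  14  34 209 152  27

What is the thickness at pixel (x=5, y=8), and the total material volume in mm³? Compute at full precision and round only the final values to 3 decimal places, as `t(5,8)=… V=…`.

span = t_max - t_min = 3.33 - 0.59 = 2.740
L(5,8) = 2, L_eff = 2/255 = 0.007843
t(5,8) = 3.33 - 2.740·0.007843 = 3.309
Σt over all 11·12 pixels = 1706743/6375 ≈ 267.7243922
V = pitch²·Σt = 1.89²·1706743/6375 = 956.338

t(5,8)=3.309 V=956.338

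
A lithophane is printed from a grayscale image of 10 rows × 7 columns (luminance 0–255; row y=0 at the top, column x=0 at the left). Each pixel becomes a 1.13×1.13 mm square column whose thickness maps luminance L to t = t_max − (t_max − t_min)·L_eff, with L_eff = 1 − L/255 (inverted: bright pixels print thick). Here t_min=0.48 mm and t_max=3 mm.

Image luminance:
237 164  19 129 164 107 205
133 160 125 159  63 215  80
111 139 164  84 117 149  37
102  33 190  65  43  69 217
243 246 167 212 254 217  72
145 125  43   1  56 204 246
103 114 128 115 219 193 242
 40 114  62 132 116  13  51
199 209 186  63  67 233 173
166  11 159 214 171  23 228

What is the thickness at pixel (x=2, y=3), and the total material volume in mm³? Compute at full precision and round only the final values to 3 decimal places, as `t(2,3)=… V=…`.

span = t_max - t_min = 3 - 0.48 = 2.520
L(2,3) = 190, L_eff = 1 - 190/255 = 0.254902 (inverted)
t(2,3) = 3 - 2.520·0.254902 = 2.358
Σt over all 10·7 pixels = 53991/425 ≈ 127.0376471
V = pitch²·Σt = 1.13²·53991/425 = 162.214

t(2,3)=2.358 V=162.214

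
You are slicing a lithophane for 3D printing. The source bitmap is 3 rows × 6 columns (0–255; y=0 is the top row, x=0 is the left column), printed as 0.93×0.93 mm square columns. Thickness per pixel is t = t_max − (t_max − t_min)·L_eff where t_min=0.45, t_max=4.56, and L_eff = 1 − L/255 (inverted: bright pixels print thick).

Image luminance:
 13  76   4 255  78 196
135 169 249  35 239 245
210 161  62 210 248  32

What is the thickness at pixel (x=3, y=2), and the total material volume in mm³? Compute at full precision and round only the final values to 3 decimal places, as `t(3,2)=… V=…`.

span = t_max - t_min = 4.56 - 0.45 = 4.110
L(3,2) = 210, L_eff = 1 - 210/255 = 0.176471 (inverted)
t(3,2) = 4.56 - 4.110·0.176471 = 3.835
Σt over all 3·6 pixels = 427379/8500 ≈ 50.2798824
V = pitch²·Σt = 0.93²·427379/8500 = 43.487

t(3,2)=3.835 V=43.487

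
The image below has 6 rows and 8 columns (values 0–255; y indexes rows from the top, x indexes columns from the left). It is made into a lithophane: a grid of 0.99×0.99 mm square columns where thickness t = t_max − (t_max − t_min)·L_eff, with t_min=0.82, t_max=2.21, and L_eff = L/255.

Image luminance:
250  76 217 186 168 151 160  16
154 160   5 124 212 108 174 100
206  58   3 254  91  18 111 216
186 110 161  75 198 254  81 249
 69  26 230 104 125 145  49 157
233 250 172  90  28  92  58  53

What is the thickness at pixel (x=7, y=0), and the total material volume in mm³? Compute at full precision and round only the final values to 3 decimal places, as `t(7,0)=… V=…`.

t(7,0)=2.123 V=69.708

span = t_max - t_min = 2.21 - 0.82 = 1.390
L(7,0) = 16, L_eff = 16/255 = 0.062745
t(7,0) = 2.21 - 1.390·0.062745 = 2.123
Σt over all 6·8 pixels = 1813633/25500 ≈ 71.1228627
V = pitch²·Σt = 0.99²·1813633/25500 = 69.708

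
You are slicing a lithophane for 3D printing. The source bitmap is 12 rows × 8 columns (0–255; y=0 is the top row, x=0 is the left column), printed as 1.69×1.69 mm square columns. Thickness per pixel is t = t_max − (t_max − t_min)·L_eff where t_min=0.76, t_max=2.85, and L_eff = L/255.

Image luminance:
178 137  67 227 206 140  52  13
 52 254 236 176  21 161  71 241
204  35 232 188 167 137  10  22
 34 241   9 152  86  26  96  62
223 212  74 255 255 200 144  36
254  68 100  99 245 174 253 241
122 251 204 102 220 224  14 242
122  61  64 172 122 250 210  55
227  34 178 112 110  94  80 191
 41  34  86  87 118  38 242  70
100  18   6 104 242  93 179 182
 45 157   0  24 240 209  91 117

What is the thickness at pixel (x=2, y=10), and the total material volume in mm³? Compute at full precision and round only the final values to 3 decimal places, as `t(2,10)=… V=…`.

span = t_max - t_min = 2.85 - 0.76 = 2.090
L(2,10) = 6, L_eff = 6/255 = 0.023529
t(2,10) = 2.85 - 2.090·0.023529 = 2.801
Σt over all 12·8 pixels = 169.1
V = pitch²·Σt = 1.69²·169.1 = 482.967

t(2,10)=2.801 V=482.967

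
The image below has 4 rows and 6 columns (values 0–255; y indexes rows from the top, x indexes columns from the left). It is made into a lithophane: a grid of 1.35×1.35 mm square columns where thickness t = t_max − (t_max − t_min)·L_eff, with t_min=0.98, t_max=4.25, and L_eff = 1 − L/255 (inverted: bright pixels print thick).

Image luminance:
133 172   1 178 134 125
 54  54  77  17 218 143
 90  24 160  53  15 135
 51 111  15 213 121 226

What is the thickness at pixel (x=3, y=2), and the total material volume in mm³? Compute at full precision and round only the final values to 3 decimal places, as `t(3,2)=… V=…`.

span = t_max - t_min = 4.25 - 0.98 = 3.270
L(3,2) = 53, L_eff = 1 - 53/255 = 0.792157 (inverted)
t(3,2) = 4.25 - 3.270·0.792157 = 1.660
Σt over all 4·6 pixels = 4746/85 ≈ 55.8352941
V = pitch²·Σt = 1.35²·4746/85 = 101.760

t(3,2)=1.660 V=101.760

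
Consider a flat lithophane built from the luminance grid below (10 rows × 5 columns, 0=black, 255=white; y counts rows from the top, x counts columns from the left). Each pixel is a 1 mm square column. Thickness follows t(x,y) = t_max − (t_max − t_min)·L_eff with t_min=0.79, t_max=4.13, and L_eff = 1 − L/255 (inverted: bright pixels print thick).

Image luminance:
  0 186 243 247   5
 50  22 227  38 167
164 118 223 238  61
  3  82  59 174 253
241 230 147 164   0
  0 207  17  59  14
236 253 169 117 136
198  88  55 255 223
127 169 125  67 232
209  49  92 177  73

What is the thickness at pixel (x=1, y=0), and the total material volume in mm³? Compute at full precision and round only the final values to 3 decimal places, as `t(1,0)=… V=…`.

span = t_max - t_min = 4.13 - 0.79 = 3.340
L(1,0) = 186, L_eff = 1 - 186/255 = 0.270588 (inverted)
t(1,0) = 4.13 - 3.340·0.270588 = 3.226
Σt over all 10·5 pixels = 810344/6375 ≈ 127.1127843
V = pitch²·Σt = 1²·810344/6375 = 127.113

t(1,0)=3.226 V=127.113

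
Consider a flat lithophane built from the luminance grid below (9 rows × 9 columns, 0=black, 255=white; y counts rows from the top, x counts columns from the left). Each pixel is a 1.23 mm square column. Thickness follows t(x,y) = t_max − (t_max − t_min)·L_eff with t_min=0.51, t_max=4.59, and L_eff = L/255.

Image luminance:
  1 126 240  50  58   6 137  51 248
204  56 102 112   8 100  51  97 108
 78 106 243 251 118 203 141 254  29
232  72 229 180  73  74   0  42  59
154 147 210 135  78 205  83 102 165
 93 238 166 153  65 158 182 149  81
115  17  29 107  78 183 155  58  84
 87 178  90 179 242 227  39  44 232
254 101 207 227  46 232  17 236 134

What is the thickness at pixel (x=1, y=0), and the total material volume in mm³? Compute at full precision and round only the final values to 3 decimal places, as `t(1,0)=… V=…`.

span = t_max - t_min = 4.59 - 0.51 = 4.080
L(1,0) = 126, L_eff = 126/255 = 0.494118
t(1,0) = 4.59 - 4.080·0.494118 = 2.574
Σt over all 9·9 pixels = 206.974
V = pitch²·Σt = 1.23²·206.974 = 313.131

t(1,0)=2.574 V=313.131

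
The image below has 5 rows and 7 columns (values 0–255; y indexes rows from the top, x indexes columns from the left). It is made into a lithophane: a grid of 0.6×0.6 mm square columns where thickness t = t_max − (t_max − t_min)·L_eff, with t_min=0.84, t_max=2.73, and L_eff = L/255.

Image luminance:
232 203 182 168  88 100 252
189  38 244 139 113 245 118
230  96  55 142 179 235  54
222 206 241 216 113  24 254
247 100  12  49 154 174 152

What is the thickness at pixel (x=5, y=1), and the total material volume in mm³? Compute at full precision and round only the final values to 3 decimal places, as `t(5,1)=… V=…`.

span = t_max - t_min = 2.73 - 0.84 = 1.890
L(5,1) = 245, L_eff = 245/255 = 0.960784
t(5,1) = 2.73 - 1.890·0.960784 = 0.914
Σt over all 5·7 pixels = 467817/8500 ≈ 55.0372941
V = pitch²·Σt = 0.6²·467817/8500 = 19.813

t(5,1)=0.914 V=19.813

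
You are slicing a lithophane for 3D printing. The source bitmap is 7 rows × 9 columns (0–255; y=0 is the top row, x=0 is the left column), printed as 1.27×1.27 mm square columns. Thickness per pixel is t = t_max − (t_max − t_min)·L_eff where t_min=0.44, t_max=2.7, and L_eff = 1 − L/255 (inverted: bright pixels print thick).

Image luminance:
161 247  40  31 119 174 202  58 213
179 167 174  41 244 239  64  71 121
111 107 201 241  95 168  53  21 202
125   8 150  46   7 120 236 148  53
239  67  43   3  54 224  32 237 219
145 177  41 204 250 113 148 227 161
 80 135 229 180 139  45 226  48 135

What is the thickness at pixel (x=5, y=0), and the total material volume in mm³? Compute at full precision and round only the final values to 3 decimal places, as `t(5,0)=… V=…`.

t(5,0)=1.982 V=165.328

span = t_max - t_min = 2.7 - 0.44 = 2.260
L(5,0) = 174, L_eff = 1 - 174/255 = 0.317647 (inverted)
t(5,0) = 2.7 - 2.260·0.317647 = 1.982
Σt over all 7·9 pixels = 653462/6375 ≈ 102.5038431
V = pitch²·Σt = 1.27²·653462/6375 = 165.328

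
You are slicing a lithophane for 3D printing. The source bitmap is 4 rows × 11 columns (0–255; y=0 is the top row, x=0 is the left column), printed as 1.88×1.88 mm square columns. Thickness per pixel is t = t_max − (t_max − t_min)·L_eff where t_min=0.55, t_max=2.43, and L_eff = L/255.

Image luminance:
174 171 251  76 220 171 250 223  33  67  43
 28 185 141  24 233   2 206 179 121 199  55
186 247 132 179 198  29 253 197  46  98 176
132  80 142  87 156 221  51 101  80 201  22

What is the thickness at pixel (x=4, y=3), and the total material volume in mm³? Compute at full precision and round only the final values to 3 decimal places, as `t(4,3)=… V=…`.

t(4,3)=1.280 V=219.833

span = t_max - t_min = 2.43 - 0.55 = 1.880
L(4,3) = 156, L_eff = 156/255 = 0.611765
t(4,3) = 2.43 - 1.880·0.611765 = 1.280
Σt over all 4·11 pixels = 132171/2125 ≈ 62.1981176
V = pitch²·Σt = 1.88²·132171/2125 = 219.833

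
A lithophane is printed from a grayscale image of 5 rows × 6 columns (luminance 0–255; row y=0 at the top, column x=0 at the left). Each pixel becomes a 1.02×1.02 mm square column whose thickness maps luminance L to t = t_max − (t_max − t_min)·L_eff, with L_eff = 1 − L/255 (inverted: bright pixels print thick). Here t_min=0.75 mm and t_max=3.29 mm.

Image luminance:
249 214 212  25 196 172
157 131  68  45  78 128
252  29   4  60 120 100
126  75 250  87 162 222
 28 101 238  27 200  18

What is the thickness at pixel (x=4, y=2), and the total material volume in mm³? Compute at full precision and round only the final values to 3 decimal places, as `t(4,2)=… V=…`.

span = t_max - t_min = 3.29 - 0.75 = 2.540
L(4,2) = 120, L_eff = 1 - 120/255 = 0.529412 (inverted)
t(4,2) = 3.29 - 2.540·0.529412 = 1.945
Σt over all 5·6 pixels = 60.092
V = pitch²·Σt = 1.02²·60.092 = 62.520

t(4,2)=1.945 V=62.520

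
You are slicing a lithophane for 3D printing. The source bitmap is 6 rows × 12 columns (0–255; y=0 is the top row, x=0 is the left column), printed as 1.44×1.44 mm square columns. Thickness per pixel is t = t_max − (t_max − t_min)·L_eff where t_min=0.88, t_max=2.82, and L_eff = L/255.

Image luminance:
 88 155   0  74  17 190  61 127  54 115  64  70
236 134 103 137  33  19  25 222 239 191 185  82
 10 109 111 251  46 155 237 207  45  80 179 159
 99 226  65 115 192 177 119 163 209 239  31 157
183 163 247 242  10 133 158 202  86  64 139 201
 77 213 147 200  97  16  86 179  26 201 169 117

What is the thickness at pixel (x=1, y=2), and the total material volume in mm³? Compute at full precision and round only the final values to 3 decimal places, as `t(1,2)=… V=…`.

t(1,2)=1.991 V=273.395

span = t_max - t_min = 2.82 - 0.88 = 1.940
L(1,2) = 109, L_eff = 109/255 = 0.427451
t(1,2) = 2.82 - 1.940·0.427451 = 1.991
Σt over all 6·12 pixels = 840517/6375 ≈ 131.8458039
V = pitch²·Σt = 1.44²·840517/6375 = 273.395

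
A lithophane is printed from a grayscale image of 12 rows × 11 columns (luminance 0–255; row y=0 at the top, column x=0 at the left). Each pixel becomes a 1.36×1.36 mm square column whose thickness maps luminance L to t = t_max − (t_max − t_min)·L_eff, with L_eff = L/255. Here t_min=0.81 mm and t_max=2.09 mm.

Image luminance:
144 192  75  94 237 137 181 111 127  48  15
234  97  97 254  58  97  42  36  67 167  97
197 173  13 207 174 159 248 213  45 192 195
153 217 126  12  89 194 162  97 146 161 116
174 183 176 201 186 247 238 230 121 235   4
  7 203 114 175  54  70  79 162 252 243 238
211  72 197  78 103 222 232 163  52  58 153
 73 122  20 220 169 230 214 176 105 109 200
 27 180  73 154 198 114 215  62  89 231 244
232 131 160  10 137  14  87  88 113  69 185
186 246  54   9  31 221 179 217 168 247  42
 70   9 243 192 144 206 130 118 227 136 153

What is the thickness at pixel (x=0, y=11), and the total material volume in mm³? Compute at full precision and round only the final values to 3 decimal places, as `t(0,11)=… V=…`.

span = t_max - t_min = 2.09 - 0.81 = 1.280
L(0,11) = 70, L_eff = 70/255 = 0.274510
t(0,11) = 2.09 - 1.280·0.274510 = 1.739
Σt over all 12·11 pixels = 386693/2125 ≈ 181.9731765
V = pitch²·Σt = 1.36²·386693/2125 = 336.578

t(0,11)=1.739 V=336.578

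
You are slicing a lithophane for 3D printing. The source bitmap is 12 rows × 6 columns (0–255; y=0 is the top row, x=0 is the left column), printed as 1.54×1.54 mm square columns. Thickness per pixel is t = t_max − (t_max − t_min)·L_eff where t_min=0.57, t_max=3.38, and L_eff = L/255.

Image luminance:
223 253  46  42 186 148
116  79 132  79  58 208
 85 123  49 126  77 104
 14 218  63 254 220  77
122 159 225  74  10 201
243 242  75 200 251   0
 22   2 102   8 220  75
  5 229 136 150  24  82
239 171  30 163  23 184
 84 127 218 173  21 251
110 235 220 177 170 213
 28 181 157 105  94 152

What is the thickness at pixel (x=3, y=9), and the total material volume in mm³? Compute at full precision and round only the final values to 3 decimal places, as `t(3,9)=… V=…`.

span = t_max - t_min = 3.38 - 0.57 = 2.810
L(3,9) = 173, L_eff = 173/255 = 0.678431
t(3,9) = 3.38 - 2.810·0.678431 = 1.474
Σt over all 12·6 pixels = 1191559/8500 ≈ 140.1834118
V = pitch²·Σt = 1.54²·1191559/8500 = 332.459

t(3,9)=1.474 V=332.459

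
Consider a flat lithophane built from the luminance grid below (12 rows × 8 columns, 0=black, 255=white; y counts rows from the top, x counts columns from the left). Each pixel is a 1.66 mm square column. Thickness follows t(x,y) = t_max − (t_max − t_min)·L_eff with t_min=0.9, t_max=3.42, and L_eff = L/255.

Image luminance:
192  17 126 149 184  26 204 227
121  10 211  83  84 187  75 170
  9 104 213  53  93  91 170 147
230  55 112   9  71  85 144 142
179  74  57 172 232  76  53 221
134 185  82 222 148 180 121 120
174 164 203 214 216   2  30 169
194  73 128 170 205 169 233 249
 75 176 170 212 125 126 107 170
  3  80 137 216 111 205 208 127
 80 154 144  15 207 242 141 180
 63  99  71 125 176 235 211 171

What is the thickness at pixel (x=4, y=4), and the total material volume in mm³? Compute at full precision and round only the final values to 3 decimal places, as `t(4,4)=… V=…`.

t(4,4)=1.127 V=545.123

span = t_max - t_min = 3.42 - 0.9 = 2.520
L(4,4) = 232, L_eff = 232/255 = 0.909804
t(4,4) = 3.42 - 2.520·0.909804 = 1.127
Σt over all 12·8 pixels = 3363/17 ≈ 197.8235294
V = pitch²·Σt = 1.66²·3363/17 = 545.123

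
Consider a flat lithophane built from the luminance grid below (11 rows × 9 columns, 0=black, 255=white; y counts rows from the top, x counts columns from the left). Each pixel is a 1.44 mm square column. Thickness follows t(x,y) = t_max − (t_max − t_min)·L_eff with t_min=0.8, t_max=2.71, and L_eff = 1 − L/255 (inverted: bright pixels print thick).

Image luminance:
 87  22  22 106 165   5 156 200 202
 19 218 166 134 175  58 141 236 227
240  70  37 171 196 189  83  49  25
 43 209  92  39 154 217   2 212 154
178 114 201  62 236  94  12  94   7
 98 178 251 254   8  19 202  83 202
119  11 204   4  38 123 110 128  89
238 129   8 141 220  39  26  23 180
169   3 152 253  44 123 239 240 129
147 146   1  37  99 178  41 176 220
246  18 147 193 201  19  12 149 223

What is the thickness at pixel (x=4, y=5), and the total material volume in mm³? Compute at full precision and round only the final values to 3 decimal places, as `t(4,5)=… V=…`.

t(4,5)=0.860 V=354.477

span = t_max - t_min = 2.71 - 0.8 = 1.910
L(4,5) = 8, L_eff = 1 - 8/255 = 0.968627 (inverted)
t(4,5) = 2.71 - 1.910·0.968627 = 0.860
Σt over all 11·9 pixels = 1453053/8500 ≈ 170.9474118
V = pitch²·Σt = 1.44²·1453053/8500 = 354.477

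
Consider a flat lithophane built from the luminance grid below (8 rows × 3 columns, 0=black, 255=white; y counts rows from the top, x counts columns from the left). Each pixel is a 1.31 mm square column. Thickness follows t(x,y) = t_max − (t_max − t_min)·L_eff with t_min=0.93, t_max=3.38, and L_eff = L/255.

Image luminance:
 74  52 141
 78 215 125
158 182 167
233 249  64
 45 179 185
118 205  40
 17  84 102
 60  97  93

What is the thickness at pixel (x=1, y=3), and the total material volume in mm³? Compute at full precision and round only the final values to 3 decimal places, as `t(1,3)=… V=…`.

span = t_max - t_min = 3.38 - 0.93 = 2.450
L(1,3) = 249, L_eff = 249/255 = 0.976471
t(1,3) = 3.38 - 2.450·0.976471 = 0.988
Σt over all 8·3 pixels = 10741/204 ≈ 52.6519608
V = pitch²·Σt = 1.31²·10741/204 = 90.356

t(1,3)=0.988 V=90.356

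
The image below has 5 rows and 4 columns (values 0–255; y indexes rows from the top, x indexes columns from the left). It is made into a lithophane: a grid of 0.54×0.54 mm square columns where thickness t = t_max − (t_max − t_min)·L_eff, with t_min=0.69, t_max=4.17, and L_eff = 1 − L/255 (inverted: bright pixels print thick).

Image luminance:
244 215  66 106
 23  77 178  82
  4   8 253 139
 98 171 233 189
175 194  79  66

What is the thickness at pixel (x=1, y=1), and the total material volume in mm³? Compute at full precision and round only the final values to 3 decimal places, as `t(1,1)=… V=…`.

t(1,1)=1.741 V=14.371

span = t_max - t_min = 4.17 - 0.69 = 3.480
L(1,1) = 77, L_eff = 1 - 77/255 = 0.698039 (inverted)
t(1,1) = 4.17 - 3.480·0.698039 = 1.741
Σt over all 5·4 pixels = 4189/85 ≈ 49.2823529
V = pitch²·Σt = 0.54²·4189/85 = 14.371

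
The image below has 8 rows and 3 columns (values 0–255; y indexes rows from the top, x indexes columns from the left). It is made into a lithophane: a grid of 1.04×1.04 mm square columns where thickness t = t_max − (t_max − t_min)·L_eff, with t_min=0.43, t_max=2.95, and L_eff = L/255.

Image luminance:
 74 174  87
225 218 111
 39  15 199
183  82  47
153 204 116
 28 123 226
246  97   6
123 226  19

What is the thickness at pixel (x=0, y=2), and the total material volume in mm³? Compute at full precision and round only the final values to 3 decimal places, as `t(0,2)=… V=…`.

t(0,2)=2.565 V=44.287

span = t_max - t_min = 2.95 - 0.43 = 2.520
L(0,2) = 39, L_eff = 39/255 = 0.152941
t(0,2) = 2.95 - 2.520·0.152941 = 2.565
Σt over all 8·3 pixels = 87009/2125 ≈ 40.9454118
V = pitch²·Σt = 1.04²·87009/2125 = 44.287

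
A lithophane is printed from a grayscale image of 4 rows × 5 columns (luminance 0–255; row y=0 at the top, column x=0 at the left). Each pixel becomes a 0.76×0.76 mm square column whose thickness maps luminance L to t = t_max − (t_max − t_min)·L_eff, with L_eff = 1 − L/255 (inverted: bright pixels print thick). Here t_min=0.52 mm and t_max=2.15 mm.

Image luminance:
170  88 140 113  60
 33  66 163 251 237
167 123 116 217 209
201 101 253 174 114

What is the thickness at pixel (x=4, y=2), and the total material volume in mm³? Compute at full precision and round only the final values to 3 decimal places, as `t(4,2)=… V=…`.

t(4,2)=1.856 V=17.069

span = t_max - t_min = 2.15 - 0.52 = 1.630
L(4,2) = 209, L_eff = 1 - 209/255 = 0.180392 (inverted)
t(4,2) = 2.15 - 1.630·0.180392 = 1.856
Σt over all 4·5 pixels = 188387/6375 ≈ 29.5509020
V = pitch²·Σt = 0.76²·188387/6375 = 17.069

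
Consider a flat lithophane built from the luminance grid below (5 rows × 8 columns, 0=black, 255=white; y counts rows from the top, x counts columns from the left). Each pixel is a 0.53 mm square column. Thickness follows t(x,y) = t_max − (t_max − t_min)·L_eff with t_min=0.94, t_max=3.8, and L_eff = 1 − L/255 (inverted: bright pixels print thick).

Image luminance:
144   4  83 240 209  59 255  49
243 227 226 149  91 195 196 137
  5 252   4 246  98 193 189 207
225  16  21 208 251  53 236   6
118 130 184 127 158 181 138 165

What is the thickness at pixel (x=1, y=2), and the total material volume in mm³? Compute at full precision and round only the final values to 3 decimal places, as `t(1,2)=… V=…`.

t(1,2)=3.766 V=29.206

span = t_max - t_min = 3.8 - 0.94 = 2.860
L(1,2) = 252, L_eff = 1 - 252/255 = 0.011765 (inverted)
t(1,2) = 3.8 - 2.860·0.011765 = 3.766
Σt over all 5·8 pixels = 662837/6375 ≈ 103.9744314
V = pitch²·Σt = 0.53²·662837/6375 = 29.206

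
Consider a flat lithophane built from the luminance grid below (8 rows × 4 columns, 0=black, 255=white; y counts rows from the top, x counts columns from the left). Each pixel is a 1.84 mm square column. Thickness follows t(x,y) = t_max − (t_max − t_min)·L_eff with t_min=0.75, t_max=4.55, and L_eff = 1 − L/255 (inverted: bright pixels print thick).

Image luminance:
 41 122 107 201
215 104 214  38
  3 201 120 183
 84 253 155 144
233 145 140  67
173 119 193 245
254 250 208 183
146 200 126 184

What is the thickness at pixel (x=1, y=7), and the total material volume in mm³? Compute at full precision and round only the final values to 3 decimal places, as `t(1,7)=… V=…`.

t(1,7)=3.730 V=336.088

span = t_max - t_min = 4.55 - 0.75 = 3.800
L(1,7) = 200, L_eff = 1 - 200/255 = 0.215686 (inverted)
t(1,7) = 4.55 - 3.800·0.215686 = 3.730
Σt over all 8·4 pixels = 126569/1275 ≈ 99.2698039
V = pitch²·Σt = 1.84²·126569/1275 = 336.088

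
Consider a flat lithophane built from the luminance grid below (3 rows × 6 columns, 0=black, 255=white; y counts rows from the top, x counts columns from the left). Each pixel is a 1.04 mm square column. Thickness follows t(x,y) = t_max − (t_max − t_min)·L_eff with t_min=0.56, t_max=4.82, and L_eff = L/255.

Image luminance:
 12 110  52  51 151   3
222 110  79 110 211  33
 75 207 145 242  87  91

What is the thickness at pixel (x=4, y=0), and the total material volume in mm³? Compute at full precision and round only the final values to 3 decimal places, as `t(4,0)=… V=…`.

span = t_max - t_min = 4.82 - 0.56 = 4.260
L(4,0) = 151, L_eff = 151/255 = 0.592157
t(4,0) = 4.82 - 4.260·0.592157 = 2.297
Σt over all 3·6 pixels = 227369/4250 ≈ 53.4985882
V = pitch²·Σt = 1.04²·227369/4250 = 57.864

t(4,0)=2.297 V=57.864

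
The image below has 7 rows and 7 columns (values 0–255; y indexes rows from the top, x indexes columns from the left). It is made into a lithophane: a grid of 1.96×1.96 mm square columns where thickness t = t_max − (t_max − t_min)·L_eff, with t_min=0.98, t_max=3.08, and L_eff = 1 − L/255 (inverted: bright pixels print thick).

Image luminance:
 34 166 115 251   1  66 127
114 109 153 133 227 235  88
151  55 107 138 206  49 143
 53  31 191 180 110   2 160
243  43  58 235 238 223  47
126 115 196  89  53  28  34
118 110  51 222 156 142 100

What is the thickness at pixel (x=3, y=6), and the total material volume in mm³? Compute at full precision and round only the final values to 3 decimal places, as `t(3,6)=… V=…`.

span = t_max - t_min = 3.08 - 0.98 = 2.100
L(3,6) = 222, L_eff = 1 - 222/255 = 0.129412 (inverted)
t(3,6) = 3.08 - 2.100·0.129412 = 2.808
Σt over all 7·7 pixels = 82971/850 ≈ 97.6129412
V = pitch²·Σt = 1.96²·82971/850 = 374.990

t(3,6)=2.808 V=374.990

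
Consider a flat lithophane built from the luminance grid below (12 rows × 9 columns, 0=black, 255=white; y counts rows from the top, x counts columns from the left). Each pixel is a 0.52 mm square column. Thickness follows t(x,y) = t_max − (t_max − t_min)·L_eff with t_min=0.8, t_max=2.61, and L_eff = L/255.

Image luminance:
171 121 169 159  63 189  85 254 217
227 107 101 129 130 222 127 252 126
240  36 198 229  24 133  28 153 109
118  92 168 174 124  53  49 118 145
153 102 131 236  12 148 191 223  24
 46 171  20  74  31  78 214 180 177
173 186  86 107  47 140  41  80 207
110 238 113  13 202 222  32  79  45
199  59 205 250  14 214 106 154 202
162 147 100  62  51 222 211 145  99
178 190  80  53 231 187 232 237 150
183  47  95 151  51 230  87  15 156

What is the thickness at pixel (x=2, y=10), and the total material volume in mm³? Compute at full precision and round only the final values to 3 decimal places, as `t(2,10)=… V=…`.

span = t_max - t_min = 2.61 - 0.8 = 1.810
L(2,10) = 80, L_eff = 80/255 = 0.313725
t(2,10) = 2.61 - 1.810·0.313725 = 2.042
Σt over all 12·9 pixels = 4558553/25500 ≈ 178.7667843
V = pitch²·Σt = 0.52²·4558553/25500 = 48.339

t(2,10)=2.042 V=48.339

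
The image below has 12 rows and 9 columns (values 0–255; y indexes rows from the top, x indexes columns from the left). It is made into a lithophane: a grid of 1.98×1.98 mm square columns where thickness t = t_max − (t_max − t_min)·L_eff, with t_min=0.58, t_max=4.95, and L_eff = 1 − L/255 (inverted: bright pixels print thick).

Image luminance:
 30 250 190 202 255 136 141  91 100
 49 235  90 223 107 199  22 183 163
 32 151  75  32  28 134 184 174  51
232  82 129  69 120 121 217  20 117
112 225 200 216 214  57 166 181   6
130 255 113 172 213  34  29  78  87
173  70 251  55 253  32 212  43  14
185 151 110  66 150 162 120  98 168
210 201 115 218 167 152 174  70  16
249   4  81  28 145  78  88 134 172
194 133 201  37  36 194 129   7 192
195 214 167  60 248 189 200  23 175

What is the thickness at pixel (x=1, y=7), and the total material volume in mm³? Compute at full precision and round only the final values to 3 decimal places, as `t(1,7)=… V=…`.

t(1,7)=3.168 V=1208.401

span = t_max - t_min = 4.95 - 0.58 = 4.370
L(1,7) = 151, L_eff = 1 - 151/255 = 0.407843 (inverted)
t(1,7) = 4.95 - 4.370·0.407843 = 3.168
Σt over all 12·9 pixels = 308.234
V = pitch²·Σt = 1.98²·308.234 = 1208.401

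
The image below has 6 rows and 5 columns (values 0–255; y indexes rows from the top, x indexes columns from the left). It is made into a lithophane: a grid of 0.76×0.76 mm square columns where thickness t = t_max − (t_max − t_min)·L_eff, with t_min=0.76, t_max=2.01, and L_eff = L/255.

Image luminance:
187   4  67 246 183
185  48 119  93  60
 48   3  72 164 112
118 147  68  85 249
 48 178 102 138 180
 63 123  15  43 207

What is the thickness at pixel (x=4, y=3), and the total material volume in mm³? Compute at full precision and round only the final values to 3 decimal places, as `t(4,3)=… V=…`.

t(4,3)=0.789 V=25.330

span = t_max - t_min = 2.01 - 0.76 = 1.250
L(4,3) = 249, L_eff = 249/255 = 0.976471
t(4,3) = 2.01 - 1.250·0.976471 = 0.789
Σt over all 6·5 pixels = 44731/1020 ≈ 43.8539216
V = pitch²·Σt = 0.76²·44731/1020 = 25.330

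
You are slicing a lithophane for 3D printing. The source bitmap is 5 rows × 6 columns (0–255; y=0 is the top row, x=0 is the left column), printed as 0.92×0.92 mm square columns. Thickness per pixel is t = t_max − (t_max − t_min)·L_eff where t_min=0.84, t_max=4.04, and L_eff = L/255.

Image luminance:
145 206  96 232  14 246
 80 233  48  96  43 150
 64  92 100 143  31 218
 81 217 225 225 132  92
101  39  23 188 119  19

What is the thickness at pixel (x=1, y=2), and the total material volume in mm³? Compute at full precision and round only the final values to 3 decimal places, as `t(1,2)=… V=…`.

t(1,2)=2.885 V=63.305

span = t_max - t_min = 4.04 - 0.84 = 3.200
L(1,2) = 92, L_eff = 92/255 = 0.360784
t(1,2) = 4.04 - 3.200·0.360784 = 2.885
Σt over all 5·6 pixels = 95362/1275 ≈ 74.7937255
V = pitch²·Σt = 0.92²·95362/1275 = 63.305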